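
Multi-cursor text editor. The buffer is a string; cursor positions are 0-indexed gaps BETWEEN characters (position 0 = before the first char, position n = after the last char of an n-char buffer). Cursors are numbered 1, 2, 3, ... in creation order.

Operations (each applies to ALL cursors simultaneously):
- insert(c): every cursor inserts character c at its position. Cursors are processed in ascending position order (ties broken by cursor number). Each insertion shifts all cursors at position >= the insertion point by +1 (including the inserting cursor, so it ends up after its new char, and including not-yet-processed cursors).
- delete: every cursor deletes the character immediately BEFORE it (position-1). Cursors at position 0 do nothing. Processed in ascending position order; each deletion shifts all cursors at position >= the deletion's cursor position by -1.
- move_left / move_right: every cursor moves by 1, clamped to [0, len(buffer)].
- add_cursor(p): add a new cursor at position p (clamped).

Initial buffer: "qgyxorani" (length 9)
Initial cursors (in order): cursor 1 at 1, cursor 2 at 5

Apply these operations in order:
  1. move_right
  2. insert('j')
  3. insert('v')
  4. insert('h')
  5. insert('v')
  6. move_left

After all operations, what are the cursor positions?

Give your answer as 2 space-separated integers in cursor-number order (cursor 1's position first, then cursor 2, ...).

After op 1 (move_right): buffer="qgyxorani" (len 9), cursors c1@2 c2@6, authorship .........
After op 2 (insert('j')): buffer="qgjyxorjani" (len 11), cursors c1@3 c2@8, authorship ..1....2...
After op 3 (insert('v')): buffer="qgjvyxorjvani" (len 13), cursors c1@4 c2@10, authorship ..11....22...
After op 4 (insert('h')): buffer="qgjvhyxorjvhani" (len 15), cursors c1@5 c2@12, authorship ..111....222...
After op 5 (insert('v')): buffer="qgjvhvyxorjvhvani" (len 17), cursors c1@6 c2@14, authorship ..1111....2222...
After op 6 (move_left): buffer="qgjvhvyxorjvhvani" (len 17), cursors c1@5 c2@13, authorship ..1111....2222...

Answer: 5 13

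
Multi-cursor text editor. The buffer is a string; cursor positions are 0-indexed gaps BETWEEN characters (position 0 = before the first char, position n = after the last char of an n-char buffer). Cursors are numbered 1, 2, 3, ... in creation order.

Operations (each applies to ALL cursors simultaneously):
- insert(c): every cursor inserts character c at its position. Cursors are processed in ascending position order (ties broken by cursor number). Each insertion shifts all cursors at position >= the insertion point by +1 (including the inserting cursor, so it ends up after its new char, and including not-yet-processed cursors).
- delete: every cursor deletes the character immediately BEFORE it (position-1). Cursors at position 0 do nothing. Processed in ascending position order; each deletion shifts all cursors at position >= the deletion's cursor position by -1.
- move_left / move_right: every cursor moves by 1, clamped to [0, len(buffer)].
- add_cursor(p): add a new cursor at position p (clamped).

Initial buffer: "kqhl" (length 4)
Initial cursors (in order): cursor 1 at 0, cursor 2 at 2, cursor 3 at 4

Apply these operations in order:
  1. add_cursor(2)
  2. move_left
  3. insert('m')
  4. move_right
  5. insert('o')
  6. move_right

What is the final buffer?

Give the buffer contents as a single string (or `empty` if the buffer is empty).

Answer: mkommqoohmlo

Derivation:
After op 1 (add_cursor(2)): buffer="kqhl" (len 4), cursors c1@0 c2@2 c4@2 c3@4, authorship ....
After op 2 (move_left): buffer="kqhl" (len 4), cursors c1@0 c2@1 c4@1 c3@3, authorship ....
After op 3 (insert('m')): buffer="mkmmqhml" (len 8), cursors c1@1 c2@4 c4@4 c3@7, authorship 1.24..3.
After op 4 (move_right): buffer="mkmmqhml" (len 8), cursors c1@2 c2@5 c4@5 c3@8, authorship 1.24..3.
After op 5 (insert('o')): buffer="mkommqoohmlo" (len 12), cursors c1@3 c2@8 c4@8 c3@12, authorship 1.124.24.3.3
After op 6 (move_right): buffer="mkommqoohmlo" (len 12), cursors c1@4 c2@9 c4@9 c3@12, authorship 1.124.24.3.3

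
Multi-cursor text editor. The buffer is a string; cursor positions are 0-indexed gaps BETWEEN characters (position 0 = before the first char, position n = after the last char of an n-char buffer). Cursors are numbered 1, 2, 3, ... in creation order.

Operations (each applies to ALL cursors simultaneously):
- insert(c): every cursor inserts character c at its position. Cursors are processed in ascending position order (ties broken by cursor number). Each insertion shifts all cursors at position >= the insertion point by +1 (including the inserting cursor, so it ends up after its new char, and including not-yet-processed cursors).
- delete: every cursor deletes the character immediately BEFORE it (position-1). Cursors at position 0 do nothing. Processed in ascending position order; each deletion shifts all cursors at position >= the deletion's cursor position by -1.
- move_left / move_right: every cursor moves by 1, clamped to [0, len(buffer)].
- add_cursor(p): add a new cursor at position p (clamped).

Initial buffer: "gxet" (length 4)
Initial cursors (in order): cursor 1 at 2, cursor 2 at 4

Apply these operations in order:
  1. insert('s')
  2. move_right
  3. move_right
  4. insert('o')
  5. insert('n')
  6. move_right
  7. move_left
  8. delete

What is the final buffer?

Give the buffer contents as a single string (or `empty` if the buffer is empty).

After op 1 (insert('s')): buffer="gxsets" (len 6), cursors c1@3 c2@6, authorship ..1..2
After op 2 (move_right): buffer="gxsets" (len 6), cursors c1@4 c2@6, authorship ..1..2
After op 3 (move_right): buffer="gxsets" (len 6), cursors c1@5 c2@6, authorship ..1..2
After op 4 (insert('o')): buffer="gxsetoso" (len 8), cursors c1@6 c2@8, authorship ..1..122
After op 5 (insert('n')): buffer="gxsetonson" (len 10), cursors c1@7 c2@10, authorship ..1..11222
After op 6 (move_right): buffer="gxsetonson" (len 10), cursors c1@8 c2@10, authorship ..1..11222
After op 7 (move_left): buffer="gxsetonson" (len 10), cursors c1@7 c2@9, authorship ..1..11222
After op 8 (delete): buffer="gxsetosn" (len 8), cursors c1@6 c2@7, authorship ..1..122

Answer: gxsetosn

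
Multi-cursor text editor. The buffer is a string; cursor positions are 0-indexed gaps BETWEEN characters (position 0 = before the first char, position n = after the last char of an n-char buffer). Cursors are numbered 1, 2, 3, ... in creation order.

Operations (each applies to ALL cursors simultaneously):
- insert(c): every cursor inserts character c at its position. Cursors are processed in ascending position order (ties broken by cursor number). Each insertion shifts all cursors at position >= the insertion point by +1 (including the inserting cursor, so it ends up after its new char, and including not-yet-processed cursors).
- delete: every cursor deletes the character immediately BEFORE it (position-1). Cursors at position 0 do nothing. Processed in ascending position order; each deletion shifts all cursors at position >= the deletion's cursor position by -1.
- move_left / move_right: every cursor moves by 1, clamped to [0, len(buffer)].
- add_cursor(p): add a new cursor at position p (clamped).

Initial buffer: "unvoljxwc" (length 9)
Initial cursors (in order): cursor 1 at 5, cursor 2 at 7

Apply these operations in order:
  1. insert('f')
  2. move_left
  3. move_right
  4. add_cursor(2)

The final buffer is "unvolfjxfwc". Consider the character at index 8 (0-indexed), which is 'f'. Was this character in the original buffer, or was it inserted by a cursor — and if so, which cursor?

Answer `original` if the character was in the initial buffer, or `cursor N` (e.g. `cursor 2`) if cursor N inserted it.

Answer: cursor 2

Derivation:
After op 1 (insert('f')): buffer="unvolfjxfwc" (len 11), cursors c1@6 c2@9, authorship .....1..2..
After op 2 (move_left): buffer="unvolfjxfwc" (len 11), cursors c1@5 c2@8, authorship .....1..2..
After op 3 (move_right): buffer="unvolfjxfwc" (len 11), cursors c1@6 c2@9, authorship .....1..2..
After op 4 (add_cursor(2)): buffer="unvolfjxfwc" (len 11), cursors c3@2 c1@6 c2@9, authorship .....1..2..
Authorship (.=original, N=cursor N): . . . . . 1 . . 2 . .
Index 8: author = 2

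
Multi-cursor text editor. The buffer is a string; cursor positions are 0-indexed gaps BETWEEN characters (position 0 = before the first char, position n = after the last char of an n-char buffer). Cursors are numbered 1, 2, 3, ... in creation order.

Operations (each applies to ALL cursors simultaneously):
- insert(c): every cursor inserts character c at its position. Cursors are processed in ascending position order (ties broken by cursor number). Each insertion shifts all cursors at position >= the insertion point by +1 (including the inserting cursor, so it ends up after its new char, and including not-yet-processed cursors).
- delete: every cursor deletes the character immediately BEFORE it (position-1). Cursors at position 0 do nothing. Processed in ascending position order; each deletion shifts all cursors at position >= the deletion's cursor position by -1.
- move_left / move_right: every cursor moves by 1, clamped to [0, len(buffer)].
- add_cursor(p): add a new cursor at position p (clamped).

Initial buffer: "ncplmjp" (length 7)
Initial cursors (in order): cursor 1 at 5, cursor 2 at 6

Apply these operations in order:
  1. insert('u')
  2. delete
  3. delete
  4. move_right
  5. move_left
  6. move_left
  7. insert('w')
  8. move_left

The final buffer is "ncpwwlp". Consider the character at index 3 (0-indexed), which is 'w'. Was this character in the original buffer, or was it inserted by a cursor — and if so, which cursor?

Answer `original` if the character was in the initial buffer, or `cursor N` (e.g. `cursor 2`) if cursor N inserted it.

Answer: cursor 1

Derivation:
After op 1 (insert('u')): buffer="ncplmujup" (len 9), cursors c1@6 c2@8, authorship .....1.2.
After op 2 (delete): buffer="ncplmjp" (len 7), cursors c1@5 c2@6, authorship .......
After op 3 (delete): buffer="ncplp" (len 5), cursors c1@4 c2@4, authorship .....
After op 4 (move_right): buffer="ncplp" (len 5), cursors c1@5 c2@5, authorship .....
After op 5 (move_left): buffer="ncplp" (len 5), cursors c1@4 c2@4, authorship .....
After op 6 (move_left): buffer="ncplp" (len 5), cursors c1@3 c2@3, authorship .....
After op 7 (insert('w')): buffer="ncpwwlp" (len 7), cursors c1@5 c2@5, authorship ...12..
After op 8 (move_left): buffer="ncpwwlp" (len 7), cursors c1@4 c2@4, authorship ...12..
Authorship (.=original, N=cursor N): . . . 1 2 . .
Index 3: author = 1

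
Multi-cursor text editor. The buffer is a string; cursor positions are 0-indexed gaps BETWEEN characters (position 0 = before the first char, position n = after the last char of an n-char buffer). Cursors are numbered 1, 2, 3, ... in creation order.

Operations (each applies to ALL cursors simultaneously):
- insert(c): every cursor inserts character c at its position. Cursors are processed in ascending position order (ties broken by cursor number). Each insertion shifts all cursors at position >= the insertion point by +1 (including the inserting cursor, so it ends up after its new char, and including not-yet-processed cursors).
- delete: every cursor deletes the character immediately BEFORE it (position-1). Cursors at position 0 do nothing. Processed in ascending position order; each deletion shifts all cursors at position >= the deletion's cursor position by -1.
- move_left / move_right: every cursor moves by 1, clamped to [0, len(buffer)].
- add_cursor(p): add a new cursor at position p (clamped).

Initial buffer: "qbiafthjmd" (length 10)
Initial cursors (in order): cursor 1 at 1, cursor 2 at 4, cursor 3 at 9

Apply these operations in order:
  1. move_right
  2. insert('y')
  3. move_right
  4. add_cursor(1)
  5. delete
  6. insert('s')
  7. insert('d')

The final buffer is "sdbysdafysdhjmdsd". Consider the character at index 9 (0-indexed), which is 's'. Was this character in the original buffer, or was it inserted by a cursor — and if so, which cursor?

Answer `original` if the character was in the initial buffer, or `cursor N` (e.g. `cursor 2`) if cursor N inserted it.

Answer: cursor 2

Derivation:
After op 1 (move_right): buffer="qbiafthjmd" (len 10), cursors c1@2 c2@5 c3@10, authorship ..........
After op 2 (insert('y')): buffer="qbyiafythjmdy" (len 13), cursors c1@3 c2@7 c3@13, authorship ..1...2.....3
After op 3 (move_right): buffer="qbyiafythjmdy" (len 13), cursors c1@4 c2@8 c3@13, authorship ..1...2.....3
After op 4 (add_cursor(1)): buffer="qbyiafythjmdy" (len 13), cursors c4@1 c1@4 c2@8 c3@13, authorship ..1...2.....3
After op 5 (delete): buffer="byafyhjmd" (len 9), cursors c4@0 c1@2 c2@5 c3@9, authorship .1..2....
After op 6 (insert('s')): buffer="sbysafyshjmds" (len 13), cursors c4@1 c1@4 c2@8 c3@13, authorship 4.11..22....3
After op 7 (insert('d')): buffer="sdbysdafysdhjmdsd" (len 17), cursors c4@2 c1@6 c2@11 c3@17, authorship 44.111..222....33
Authorship (.=original, N=cursor N): 4 4 . 1 1 1 . . 2 2 2 . . . . 3 3
Index 9: author = 2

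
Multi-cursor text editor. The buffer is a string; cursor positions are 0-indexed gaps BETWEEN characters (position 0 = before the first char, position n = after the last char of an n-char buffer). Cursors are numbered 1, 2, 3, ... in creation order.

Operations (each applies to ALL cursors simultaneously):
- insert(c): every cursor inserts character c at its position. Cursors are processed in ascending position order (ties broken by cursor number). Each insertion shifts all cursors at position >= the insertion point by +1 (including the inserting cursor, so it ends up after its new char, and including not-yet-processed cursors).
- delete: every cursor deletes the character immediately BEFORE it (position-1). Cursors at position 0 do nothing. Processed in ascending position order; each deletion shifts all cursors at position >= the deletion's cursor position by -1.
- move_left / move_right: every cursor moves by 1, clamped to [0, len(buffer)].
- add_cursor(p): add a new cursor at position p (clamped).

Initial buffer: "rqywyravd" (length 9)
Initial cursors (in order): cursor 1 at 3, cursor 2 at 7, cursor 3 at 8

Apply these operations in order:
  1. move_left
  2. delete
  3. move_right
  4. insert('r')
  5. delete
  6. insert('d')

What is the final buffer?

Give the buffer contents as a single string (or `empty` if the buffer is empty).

After op 1 (move_left): buffer="rqywyravd" (len 9), cursors c1@2 c2@6 c3@7, authorship .........
After op 2 (delete): buffer="rywyvd" (len 6), cursors c1@1 c2@4 c3@4, authorship ......
After op 3 (move_right): buffer="rywyvd" (len 6), cursors c1@2 c2@5 c3@5, authorship ......
After op 4 (insert('r')): buffer="ryrwyvrrd" (len 9), cursors c1@3 c2@8 c3@8, authorship ..1...23.
After op 5 (delete): buffer="rywyvd" (len 6), cursors c1@2 c2@5 c3@5, authorship ......
After op 6 (insert('d')): buffer="rydwyvddd" (len 9), cursors c1@3 c2@8 c3@8, authorship ..1...23.

Answer: rydwyvddd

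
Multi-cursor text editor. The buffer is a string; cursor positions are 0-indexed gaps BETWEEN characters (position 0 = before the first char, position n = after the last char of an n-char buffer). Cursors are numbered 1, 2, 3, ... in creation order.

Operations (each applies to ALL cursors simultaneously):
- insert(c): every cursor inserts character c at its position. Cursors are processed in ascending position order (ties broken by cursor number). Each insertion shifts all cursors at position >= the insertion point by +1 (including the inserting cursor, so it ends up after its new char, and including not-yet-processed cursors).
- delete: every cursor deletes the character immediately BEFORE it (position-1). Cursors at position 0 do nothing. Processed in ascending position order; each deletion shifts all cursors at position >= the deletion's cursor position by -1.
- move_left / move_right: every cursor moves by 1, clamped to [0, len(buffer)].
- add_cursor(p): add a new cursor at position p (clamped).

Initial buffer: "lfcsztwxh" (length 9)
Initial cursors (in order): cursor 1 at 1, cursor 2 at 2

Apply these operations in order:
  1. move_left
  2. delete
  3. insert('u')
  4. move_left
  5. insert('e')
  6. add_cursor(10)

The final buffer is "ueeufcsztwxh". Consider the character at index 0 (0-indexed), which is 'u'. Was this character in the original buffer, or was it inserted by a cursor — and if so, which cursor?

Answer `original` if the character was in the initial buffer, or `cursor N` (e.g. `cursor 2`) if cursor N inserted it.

After op 1 (move_left): buffer="lfcsztwxh" (len 9), cursors c1@0 c2@1, authorship .........
After op 2 (delete): buffer="fcsztwxh" (len 8), cursors c1@0 c2@0, authorship ........
After op 3 (insert('u')): buffer="uufcsztwxh" (len 10), cursors c1@2 c2@2, authorship 12........
After op 4 (move_left): buffer="uufcsztwxh" (len 10), cursors c1@1 c2@1, authorship 12........
After op 5 (insert('e')): buffer="ueeufcsztwxh" (len 12), cursors c1@3 c2@3, authorship 1122........
After op 6 (add_cursor(10)): buffer="ueeufcsztwxh" (len 12), cursors c1@3 c2@3 c3@10, authorship 1122........
Authorship (.=original, N=cursor N): 1 1 2 2 . . . . . . . .
Index 0: author = 1

Answer: cursor 1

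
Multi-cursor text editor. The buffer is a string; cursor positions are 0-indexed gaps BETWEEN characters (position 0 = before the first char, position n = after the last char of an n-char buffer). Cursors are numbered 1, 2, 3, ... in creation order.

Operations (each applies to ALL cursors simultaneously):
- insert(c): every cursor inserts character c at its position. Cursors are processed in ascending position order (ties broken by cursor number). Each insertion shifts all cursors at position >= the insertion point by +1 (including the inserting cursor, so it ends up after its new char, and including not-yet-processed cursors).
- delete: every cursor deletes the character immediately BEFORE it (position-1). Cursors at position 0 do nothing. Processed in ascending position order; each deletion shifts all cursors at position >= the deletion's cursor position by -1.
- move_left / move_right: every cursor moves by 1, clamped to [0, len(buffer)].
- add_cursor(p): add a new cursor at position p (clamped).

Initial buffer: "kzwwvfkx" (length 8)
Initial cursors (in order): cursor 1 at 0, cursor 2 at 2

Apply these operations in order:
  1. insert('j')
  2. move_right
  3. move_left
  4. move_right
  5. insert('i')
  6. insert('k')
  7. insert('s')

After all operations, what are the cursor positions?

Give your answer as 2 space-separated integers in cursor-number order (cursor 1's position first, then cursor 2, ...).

Answer: 5 11

Derivation:
After op 1 (insert('j')): buffer="jkzjwwvfkx" (len 10), cursors c1@1 c2@4, authorship 1..2......
After op 2 (move_right): buffer="jkzjwwvfkx" (len 10), cursors c1@2 c2@5, authorship 1..2......
After op 3 (move_left): buffer="jkzjwwvfkx" (len 10), cursors c1@1 c2@4, authorship 1..2......
After op 4 (move_right): buffer="jkzjwwvfkx" (len 10), cursors c1@2 c2@5, authorship 1..2......
After op 5 (insert('i')): buffer="jkizjwiwvfkx" (len 12), cursors c1@3 c2@7, authorship 1.1.2.2.....
After op 6 (insert('k')): buffer="jkikzjwikwvfkx" (len 14), cursors c1@4 c2@9, authorship 1.11.2.22.....
After op 7 (insert('s')): buffer="jkikszjwikswvfkx" (len 16), cursors c1@5 c2@11, authorship 1.111.2.222.....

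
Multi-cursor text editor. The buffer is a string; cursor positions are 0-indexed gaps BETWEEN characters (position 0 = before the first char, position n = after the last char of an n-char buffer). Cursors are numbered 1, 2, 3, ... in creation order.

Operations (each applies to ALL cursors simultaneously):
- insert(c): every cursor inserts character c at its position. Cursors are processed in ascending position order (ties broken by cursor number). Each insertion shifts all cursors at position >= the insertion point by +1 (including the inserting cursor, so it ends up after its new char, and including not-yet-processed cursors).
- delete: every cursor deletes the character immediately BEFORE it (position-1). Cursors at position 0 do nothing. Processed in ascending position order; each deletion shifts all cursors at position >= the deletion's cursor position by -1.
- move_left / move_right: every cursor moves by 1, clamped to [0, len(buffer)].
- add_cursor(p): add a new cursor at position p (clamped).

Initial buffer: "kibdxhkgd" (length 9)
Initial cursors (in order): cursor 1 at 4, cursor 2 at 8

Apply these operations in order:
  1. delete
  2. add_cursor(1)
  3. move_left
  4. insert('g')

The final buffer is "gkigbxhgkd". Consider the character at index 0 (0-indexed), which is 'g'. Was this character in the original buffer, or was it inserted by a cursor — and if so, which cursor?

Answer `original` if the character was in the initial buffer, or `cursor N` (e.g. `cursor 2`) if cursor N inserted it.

After op 1 (delete): buffer="kibxhkd" (len 7), cursors c1@3 c2@6, authorship .......
After op 2 (add_cursor(1)): buffer="kibxhkd" (len 7), cursors c3@1 c1@3 c2@6, authorship .......
After op 3 (move_left): buffer="kibxhkd" (len 7), cursors c3@0 c1@2 c2@5, authorship .......
After op 4 (insert('g')): buffer="gkigbxhgkd" (len 10), cursors c3@1 c1@4 c2@8, authorship 3..1...2..
Authorship (.=original, N=cursor N): 3 . . 1 . . . 2 . .
Index 0: author = 3

Answer: cursor 3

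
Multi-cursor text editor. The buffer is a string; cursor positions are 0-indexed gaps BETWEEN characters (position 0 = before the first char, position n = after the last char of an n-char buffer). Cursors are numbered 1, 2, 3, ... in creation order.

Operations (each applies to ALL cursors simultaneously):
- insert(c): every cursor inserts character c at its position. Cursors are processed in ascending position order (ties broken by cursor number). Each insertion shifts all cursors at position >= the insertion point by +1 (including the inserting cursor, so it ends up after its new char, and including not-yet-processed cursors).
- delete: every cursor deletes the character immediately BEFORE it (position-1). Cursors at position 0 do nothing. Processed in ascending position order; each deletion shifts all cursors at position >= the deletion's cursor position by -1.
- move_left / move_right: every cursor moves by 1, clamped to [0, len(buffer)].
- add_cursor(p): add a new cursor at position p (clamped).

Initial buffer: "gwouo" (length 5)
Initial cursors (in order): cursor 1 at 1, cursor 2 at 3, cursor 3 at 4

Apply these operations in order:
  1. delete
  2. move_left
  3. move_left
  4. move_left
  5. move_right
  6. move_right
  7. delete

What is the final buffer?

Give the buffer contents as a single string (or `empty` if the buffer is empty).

Answer: empty

Derivation:
After op 1 (delete): buffer="wo" (len 2), cursors c1@0 c2@1 c3@1, authorship ..
After op 2 (move_left): buffer="wo" (len 2), cursors c1@0 c2@0 c3@0, authorship ..
After op 3 (move_left): buffer="wo" (len 2), cursors c1@0 c2@0 c3@0, authorship ..
After op 4 (move_left): buffer="wo" (len 2), cursors c1@0 c2@0 c3@0, authorship ..
After op 5 (move_right): buffer="wo" (len 2), cursors c1@1 c2@1 c3@1, authorship ..
After op 6 (move_right): buffer="wo" (len 2), cursors c1@2 c2@2 c3@2, authorship ..
After op 7 (delete): buffer="" (len 0), cursors c1@0 c2@0 c3@0, authorship 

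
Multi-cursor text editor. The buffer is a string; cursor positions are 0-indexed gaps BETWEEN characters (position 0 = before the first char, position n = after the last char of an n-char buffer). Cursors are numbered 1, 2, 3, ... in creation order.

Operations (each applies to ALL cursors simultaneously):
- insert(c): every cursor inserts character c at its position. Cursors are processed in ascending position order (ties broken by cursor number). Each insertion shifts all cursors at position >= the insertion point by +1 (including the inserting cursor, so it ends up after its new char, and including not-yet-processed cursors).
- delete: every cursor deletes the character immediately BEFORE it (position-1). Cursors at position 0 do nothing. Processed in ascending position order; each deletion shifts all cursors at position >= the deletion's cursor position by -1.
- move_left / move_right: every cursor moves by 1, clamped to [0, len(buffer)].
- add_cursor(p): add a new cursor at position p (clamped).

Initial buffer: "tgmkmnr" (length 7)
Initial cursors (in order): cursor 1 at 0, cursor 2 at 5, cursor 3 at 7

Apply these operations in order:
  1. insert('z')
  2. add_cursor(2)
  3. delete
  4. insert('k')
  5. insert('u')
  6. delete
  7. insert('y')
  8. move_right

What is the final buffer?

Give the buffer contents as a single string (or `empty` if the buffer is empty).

After op 1 (insert('z')): buffer="ztgmkmznrz" (len 10), cursors c1@1 c2@7 c3@10, authorship 1.....2..3
After op 2 (add_cursor(2)): buffer="ztgmkmznrz" (len 10), cursors c1@1 c4@2 c2@7 c3@10, authorship 1.....2..3
After op 3 (delete): buffer="gmkmnr" (len 6), cursors c1@0 c4@0 c2@4 c3@6, authorship ......
After op 4 (insert('k')): buffer="kkgmkmknrk" (len 10), cursors c1@2 c4@2 c2@7 c3@10, authorship 14....2..3
After op 5 (insert('u')): buffer="kkuugmkmkunrku" (len 14), cursors c1@4 c4@4 c2@10 c3@14, authorship 1414....22..33
After op 6 (delete): buffer="kkgmkmknrk" (len 10), cursors c1@2 c4@2 c2@7 c3@10, authorship 14....2..3
After op 7 (insert('y')): buffer="kkyygmkmkynrky" (len 14), cursors c1@4 c4@4 c2@10 c3@14, authorship 1414....22..33
After op 8 (move_right): buffer="kkyygmkmkynrky" (len 14), cursors c1@5 c4@5 c2@11 c3@14, authorship 1414....22..33

Answer: kkyygmkmkynrky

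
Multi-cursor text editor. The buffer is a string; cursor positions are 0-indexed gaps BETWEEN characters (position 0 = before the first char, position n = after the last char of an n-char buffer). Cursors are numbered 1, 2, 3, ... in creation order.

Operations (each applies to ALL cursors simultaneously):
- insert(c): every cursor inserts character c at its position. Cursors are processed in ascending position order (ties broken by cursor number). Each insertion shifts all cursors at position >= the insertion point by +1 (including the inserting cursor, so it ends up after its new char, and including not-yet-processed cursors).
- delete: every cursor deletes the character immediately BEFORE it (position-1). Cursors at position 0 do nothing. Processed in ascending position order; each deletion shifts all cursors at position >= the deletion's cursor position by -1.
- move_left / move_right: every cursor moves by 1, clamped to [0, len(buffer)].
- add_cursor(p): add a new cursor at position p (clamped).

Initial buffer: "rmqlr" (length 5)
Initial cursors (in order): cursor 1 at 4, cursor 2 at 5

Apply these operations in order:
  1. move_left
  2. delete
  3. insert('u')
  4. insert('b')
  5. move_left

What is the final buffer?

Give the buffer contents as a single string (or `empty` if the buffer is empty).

Answer: rmuubbr

Derivation:
After op 1 (move_left): buffer="rmqlr" (len 5), cursors c1@3 c2@4, authorship .....
After op 2 (delete): buffer="rmr" (len 3), cursors c1@2 c2@2, authorship ...
After op 3 (insert('u')): buffer="rmuur" (len 5), cursors c1@4 c2@4, authorship ..12.
After op 4 (insert('b')): buffer="rmuubbr" (len 7), cursors c1@6 c2@6, authorship ..1212.
After op 5 (move_left): buffer="rmuubbr" (len 7), cursors c1@5 c2@5, authorship ..1212.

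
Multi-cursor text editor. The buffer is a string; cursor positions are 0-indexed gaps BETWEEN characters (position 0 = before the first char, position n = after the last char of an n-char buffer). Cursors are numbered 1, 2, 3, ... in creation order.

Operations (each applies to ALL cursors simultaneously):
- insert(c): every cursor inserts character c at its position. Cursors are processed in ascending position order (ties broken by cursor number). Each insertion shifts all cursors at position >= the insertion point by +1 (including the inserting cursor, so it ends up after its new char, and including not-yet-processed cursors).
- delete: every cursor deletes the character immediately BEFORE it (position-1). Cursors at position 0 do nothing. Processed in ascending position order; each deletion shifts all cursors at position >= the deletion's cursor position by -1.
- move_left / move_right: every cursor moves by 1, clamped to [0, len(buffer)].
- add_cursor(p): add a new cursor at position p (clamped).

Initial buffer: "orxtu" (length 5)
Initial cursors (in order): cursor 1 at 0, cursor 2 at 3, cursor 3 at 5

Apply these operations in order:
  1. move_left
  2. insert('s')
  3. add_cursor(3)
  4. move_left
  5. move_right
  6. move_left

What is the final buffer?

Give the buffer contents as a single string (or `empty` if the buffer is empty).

After op 1 (move_left): buffer="orxtu" (len 5), cursors c1@0 c2@2 c3@4, authorship .....
After op 2 (insert('s')): buffer="sorsxtsu" (len 8), cursors c1@1 c2@4 c3@7, authorship 1..2..3.
After op 3 (add_cursor(3)): buffer="sorsxtsu" (len 8), cursors c1@1 c4@3 c2@4 c3@7, authorship 1..2..3.
After op 4 (move_left): buffer="sorsxtsu" (len 8), cursors c1@0 c4@2 c2@3 c3@6, authorship 1..2..3.
After op 5 (move_right): buffer="sorsxtsu" (len 8), cursors c1@1 c4@3 c2@4 c3@7, authorship 1..2..3.
After op 6 (move_left): buffer="sorsxtsu" (len 8), cursors c1@0 c4@2 c2@3 c3@6, authorship 1..2..3.

Answer: sorsxtsu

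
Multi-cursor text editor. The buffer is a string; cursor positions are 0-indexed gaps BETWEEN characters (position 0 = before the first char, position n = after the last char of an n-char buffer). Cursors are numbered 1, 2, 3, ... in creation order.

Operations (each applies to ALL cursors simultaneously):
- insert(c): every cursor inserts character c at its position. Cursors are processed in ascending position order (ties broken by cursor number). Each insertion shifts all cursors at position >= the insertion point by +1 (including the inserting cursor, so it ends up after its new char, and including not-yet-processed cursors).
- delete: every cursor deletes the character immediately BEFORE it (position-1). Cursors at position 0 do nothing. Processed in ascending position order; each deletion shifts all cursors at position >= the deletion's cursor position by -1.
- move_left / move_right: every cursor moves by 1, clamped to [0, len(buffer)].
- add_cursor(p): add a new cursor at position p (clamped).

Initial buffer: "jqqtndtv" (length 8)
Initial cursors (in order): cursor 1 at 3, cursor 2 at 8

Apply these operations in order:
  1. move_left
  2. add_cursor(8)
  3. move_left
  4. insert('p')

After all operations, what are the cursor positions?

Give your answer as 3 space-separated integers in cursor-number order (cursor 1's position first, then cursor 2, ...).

After op 1 (move_left): buffer="jqqtndtv" (len 8), cursors c1@2 c2@7, authorship ........
After op 2 (add_cursor(8)): buffer="jqqtndtv" (len 8), cursors c1@2 c2@7 c3@8, authorship ........
After op 3 (move_left): buffer="jqqtndtv" (len 8), cursors c1@1 c2@6 c3@7, authorship ........
After op 4 (insert('p')): buffer="jpqqtndptpv" (len 11), cursors c1@2 c2@8 c3@10, authorship .1.....2.3.

Answer: 2 8 10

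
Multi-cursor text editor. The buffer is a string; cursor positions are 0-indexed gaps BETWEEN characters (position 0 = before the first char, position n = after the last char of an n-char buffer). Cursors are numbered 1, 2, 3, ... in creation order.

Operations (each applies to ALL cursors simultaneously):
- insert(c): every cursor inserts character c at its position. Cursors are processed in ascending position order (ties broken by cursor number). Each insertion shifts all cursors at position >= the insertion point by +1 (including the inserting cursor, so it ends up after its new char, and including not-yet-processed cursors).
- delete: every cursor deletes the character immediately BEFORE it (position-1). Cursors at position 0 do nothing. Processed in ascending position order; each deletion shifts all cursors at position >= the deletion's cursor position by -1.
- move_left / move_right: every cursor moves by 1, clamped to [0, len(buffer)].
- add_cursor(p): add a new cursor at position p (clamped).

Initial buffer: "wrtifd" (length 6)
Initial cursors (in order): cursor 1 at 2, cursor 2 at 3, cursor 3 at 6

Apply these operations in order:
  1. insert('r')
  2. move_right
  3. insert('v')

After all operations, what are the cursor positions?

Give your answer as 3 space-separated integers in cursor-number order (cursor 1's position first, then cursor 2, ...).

After op 1 (insert('r')): buffer="wrrtrifdr" (len 9), cursors c1@3 c2@5 c3@9, authorship ..1.2...3
After op 2 (move_right): buffer="wrrtrifdr" (len 9), cursors c1@4 c2@6 c3@9, authorship ..1.2...3
After op 3 (insert('v')): buffer="wrrtvrivfdrv" (len 12), cursors c1@5 c2@8 c3@12, authorship ..1.12.2..33

Answer: 5 8 12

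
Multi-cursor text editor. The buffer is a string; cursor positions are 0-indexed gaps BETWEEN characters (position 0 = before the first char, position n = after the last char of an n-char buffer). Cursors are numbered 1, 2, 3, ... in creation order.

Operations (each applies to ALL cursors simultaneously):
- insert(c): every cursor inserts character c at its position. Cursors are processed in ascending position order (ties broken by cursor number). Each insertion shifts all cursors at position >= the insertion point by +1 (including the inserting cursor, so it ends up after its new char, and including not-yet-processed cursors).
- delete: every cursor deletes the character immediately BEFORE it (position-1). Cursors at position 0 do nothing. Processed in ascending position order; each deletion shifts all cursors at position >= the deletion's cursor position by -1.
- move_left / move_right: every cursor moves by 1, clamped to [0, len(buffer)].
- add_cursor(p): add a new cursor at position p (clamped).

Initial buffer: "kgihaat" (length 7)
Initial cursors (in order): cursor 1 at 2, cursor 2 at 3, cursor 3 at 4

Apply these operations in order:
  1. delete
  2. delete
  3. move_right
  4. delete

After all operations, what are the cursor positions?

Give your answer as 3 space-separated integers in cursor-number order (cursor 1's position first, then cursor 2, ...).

After op 1 (delete): buffer="kaat" (len 4), cursors c1@1 c2@1 c3@1, authorship ....
After op 2 (delete): buffer="aat" (len 3), cursors c1@0 c2@0 c3@0, authorship ...
After op 3 (move_right): buffer="aat" (len 3), cursors c1@1 c2@1 c3@1, authorship ...
After op 4 (delete): buffer="at" (len 2), cursors c1@0 c2@0 c3@0, authorship ..

Answer: 0 0 0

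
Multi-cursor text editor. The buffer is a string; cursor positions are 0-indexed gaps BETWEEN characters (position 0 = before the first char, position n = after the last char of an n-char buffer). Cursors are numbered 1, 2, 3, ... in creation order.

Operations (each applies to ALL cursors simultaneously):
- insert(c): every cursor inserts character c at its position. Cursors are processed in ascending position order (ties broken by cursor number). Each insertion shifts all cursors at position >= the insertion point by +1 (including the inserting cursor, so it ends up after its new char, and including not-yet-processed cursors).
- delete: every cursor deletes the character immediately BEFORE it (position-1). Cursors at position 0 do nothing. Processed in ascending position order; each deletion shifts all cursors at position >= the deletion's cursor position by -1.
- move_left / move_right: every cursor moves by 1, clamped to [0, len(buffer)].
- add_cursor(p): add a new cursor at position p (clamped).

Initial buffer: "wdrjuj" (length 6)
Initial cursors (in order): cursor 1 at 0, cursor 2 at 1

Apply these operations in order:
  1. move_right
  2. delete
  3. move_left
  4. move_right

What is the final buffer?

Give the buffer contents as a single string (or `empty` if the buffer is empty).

After op 1 (move_right): buffer="wdrjuj" (len 6), cursors c1@1 c2@2, authorship ......
After op 2 (delete): buffer="rjuj" (len 4), cursors c1@0 c2@0, authorship ....
After op 3 (move_left): buffer="rjuj" (len 4), cursors c1@0 c2@0, authorship ....
After op 4 (move_right): buffer="rjuj" (len 4), cursors c1@1 c2@1, authorship ....

Answer: rjuj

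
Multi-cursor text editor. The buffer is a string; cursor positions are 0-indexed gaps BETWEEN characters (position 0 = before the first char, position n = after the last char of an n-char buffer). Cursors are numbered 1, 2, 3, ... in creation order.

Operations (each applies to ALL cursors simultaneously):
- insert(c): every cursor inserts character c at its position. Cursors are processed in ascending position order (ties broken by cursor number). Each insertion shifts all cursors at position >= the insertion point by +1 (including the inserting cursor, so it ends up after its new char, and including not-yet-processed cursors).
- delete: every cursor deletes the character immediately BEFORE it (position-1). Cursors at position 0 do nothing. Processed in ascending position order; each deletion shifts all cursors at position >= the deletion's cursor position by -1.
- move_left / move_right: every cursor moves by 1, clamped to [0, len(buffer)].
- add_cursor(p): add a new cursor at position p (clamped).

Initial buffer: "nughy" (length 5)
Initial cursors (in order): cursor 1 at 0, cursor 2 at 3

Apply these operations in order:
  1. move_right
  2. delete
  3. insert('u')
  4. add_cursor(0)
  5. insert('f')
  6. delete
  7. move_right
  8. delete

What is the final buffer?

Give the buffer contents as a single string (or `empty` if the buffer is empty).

After op 1 (move_right): buffer="nughy" (len 5), cursors c1@1 c2@4, authorship .....
After op 2 (delete): buffer="ugy" (len 3), cursors c1@0 c2@2, authorship ...
After op 3 (insert('u')): buffer="uuguy" (len 5), cursors c1@1 c2@4, authorship 1..2.
After op 4 (add_cursor(0)): buffer="uuguy" (len 5), cursors c3@0 c1@1 c2@4, authorship 1..2.
After op 5 (insert('f')): buffer="fufugufy" (len 8), cursors c3@1 c1@3 c2@7, authorship 311..22.
After op 6 (delete): buffer="uuguy" (len 5), cursors c3@0 c1@1 c2@4, authorship 1..2.
After op 7 (move_right): buffer="uuguy" (len 5), cursors c3@1 c1@2 c2@5, authorship 1..2.
After op 8 (delete): buffer="gu" (len 2), cursors c1@0 c3@0 c2@2, authorship .2

Answer: gu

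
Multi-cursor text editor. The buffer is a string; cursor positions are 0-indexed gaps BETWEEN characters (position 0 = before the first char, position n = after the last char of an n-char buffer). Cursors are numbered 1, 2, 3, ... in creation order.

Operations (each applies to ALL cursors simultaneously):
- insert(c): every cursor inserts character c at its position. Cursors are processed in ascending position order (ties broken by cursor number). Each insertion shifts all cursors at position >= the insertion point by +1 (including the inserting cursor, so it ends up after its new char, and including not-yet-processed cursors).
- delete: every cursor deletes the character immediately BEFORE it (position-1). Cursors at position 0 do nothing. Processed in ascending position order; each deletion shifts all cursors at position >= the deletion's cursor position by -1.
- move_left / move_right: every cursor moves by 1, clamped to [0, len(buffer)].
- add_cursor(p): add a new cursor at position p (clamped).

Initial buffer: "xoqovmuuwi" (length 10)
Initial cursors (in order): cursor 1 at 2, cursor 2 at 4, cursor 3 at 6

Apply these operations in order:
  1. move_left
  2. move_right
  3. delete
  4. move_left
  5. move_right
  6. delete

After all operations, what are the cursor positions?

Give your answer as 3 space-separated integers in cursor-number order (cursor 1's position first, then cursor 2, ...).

Answer: 0 0 0

Derivation:
After op 1 (move_left): buffer="xoqovmuuwi" (len 10), cursors c1@1 c2@3 c3@5, authorship ..........
After op 2 (move_right): buffer="xoqovmuuwi" (len 10), cursors c1@2 c2@4 c3@6, authorship ..........
After op 3 (delete): buffer="xqvuuwi" (len 7), cursors c1@1 c2@2 c3@3, authorship .......
After op 4 (move_left): buffer="xqvuuwi" (len 7), cursors c1@0 c2@1 c3@2, authorship .......
After op 5 (move_right): buffer="xqvuuwi" (len 7), cursors c1@1 c2@2 c3@3, authorship .......
After op 6 (delete): buffer="uuwi" (len 4), cursors c1@0 c2@0 c3@0, authorship ....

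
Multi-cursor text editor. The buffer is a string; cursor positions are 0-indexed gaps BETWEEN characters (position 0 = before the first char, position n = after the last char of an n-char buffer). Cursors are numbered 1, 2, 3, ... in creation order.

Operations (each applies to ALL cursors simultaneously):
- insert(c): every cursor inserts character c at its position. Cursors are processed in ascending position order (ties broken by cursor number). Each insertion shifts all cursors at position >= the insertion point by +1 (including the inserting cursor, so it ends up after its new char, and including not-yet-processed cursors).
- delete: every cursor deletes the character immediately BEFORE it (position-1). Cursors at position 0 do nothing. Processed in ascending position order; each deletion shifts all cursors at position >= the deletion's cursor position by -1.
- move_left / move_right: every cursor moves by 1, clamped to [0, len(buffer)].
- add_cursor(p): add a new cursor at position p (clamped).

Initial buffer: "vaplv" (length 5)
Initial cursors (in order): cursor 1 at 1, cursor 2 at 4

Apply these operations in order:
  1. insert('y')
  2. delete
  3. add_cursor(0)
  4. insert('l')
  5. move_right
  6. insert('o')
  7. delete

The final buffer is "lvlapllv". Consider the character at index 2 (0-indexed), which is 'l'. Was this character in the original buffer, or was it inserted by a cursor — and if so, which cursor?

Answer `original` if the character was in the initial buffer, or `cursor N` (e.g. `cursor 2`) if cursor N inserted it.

Answer: cursor 1

Derivation:
After op 1 (insert('y')): buffer="vyaplyv" (len 7), cursors c1@2 c2@6, authorship .1...2.
After op 2 (delete): buffer="vaplv" (len 5), cursors c1@1 c2@4, authorship .....
After op 3 (add_cursor(0)): buffer="vaplv" (len 5), cursors c3@0 c1@1 c2@4, authorship .....
After op 4 (insert('l')): buffer="lvlapllv" (len 8), cursors c3@1 c1@3 c2@7, authorship 3.1...2.
After op 5 (move_right): buffer="lvlapllv" (len 8), cursors c3@2 c1@4 c2@8, authorship 3.1...2.
After op 6 (insert('o')): buffer="lvolaopllvo" (len 11), cursors c3@3 c1@6 c2@11, authorship 3.31.1..2.2
After op 7 (delete): buffer="lvlapllv" (len 8), cursors c3@2 c1@4 c2@8, authorship 3.1...2.
Authorship (.=original, N=cursor N): 3 . 1 . . . 2 .
Index 2: author = 1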